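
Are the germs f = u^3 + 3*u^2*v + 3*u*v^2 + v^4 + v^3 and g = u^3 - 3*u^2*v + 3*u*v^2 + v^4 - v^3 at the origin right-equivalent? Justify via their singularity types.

The Hessian of f at 0 is [[0, 0], [0, 0]] with rank 0, so corank 2. A Groebner basis of the Jacobian ideal J(f) in C{u,v} is {v^3, u^2 + 2*u*v + v^2}; counting standard monomials gives mu = 6. Corank 2; j^3 = (u + v)^3 is a perfect cube, so E-series; the 4-jet and mu = 6 give E_6. The Hessian of g at 0 is [[0, 0], [0, 0]] with rank 0, so corank 2. A Groebner basis of the Jacobian ideal J(g) in C{u,v} is {v^3, u^2 - 2*u*v + v^2}; counting standard monomials gives mu = 6. Corank 2; j^3 = (u - v)^3 is a perfect cube, so E-series; the 4-jet and mu = 6 give E_6. Both have type E_6, hence right-equivalent.

Yes.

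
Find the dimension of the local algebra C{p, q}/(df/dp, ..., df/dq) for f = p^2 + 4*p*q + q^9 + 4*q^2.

8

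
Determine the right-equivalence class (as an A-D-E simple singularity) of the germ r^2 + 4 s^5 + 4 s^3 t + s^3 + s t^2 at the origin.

D4

The Hessian of f at 0 has rank 1. Corank 2; j^3 = s*(s^2 + t^2) splits into three distinct lines over C (the quadratic factor has nonzero discriminant), so D_4.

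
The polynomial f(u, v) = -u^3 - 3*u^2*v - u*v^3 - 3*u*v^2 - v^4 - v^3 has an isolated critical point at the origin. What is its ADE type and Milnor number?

Type E_{7}, Milnor number mu = 7.

The Hessian of f at 0 is [[0, 0], [0, 0]] with rank 0, so corank 2. A Groebner basis of the Jacobian ideal J(f) in C{u,v} is {u^3 + 3*u^2*v + 6*u^2 + 12*u*v + 6*v^2, -3*u^2 + u*v^2 - 6*u*v - 3*v^2, 3*u^2 + 6*u*v + v^3 + 3*v^2}; counting standard monomials gives mu = 7. Corank 2; j^3 = -(u + v)^3 is a perfect cube, so E-series; the 4-jet and mu = 7 give E_7.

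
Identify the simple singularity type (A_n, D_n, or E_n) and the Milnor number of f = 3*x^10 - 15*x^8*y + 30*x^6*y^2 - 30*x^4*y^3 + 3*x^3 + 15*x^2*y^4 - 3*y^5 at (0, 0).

Type E_8, Milnor number mu = 8.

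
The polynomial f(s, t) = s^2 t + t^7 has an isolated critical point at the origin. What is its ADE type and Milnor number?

Type D_8, Milnor number mu = 8.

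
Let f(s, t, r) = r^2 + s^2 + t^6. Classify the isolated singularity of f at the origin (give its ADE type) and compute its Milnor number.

Type A_5, Milnor number mu = 5.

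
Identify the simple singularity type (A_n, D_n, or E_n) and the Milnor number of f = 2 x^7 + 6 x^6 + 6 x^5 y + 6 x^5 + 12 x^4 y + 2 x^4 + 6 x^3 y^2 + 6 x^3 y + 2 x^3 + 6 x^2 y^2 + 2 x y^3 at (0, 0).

The Hessian of f at 0 has rank 0. Corank 2; j^3 = 2*x^3 is a perfect cube, so E-series; the 4-jet and mu = 7 give E_7.

Type E_7, Milnor number mu = 7.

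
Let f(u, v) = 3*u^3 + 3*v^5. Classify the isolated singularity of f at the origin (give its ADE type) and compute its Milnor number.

Type E_{8}, Milnor number mu = 8.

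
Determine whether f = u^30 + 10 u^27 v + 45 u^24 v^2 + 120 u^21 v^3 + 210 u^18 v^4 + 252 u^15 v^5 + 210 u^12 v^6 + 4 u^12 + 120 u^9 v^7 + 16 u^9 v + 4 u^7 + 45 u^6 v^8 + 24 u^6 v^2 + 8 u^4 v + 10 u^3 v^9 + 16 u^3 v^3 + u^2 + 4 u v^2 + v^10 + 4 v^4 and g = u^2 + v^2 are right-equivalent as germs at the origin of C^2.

No.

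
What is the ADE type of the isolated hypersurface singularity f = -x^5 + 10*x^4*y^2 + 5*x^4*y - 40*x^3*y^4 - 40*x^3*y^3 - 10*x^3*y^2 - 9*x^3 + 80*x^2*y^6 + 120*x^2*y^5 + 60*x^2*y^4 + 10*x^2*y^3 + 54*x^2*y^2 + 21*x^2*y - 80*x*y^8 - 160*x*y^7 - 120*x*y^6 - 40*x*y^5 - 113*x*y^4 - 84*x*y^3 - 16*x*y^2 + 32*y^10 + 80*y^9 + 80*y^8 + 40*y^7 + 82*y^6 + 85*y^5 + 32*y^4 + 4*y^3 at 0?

The Hessian of f at 0 has rank 0. Corank 2; j^3 = -(x - y)*(3*x - 2*y)^2 has shape L^2 M (L != M), so D-series; mu = 6 gives D_6.

D6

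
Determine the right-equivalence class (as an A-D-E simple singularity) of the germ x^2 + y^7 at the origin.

The Hessian of f at 0 is [[2, 0], [0, 0]] with rank 1, so corank 1. A Groebner basis of the Jacobian ideal J(f) in C{x,y} is {y^6, x}; counting standard monomials gives mu = 6. Corank 1: A-series; mu = 6 gives A_6.

A6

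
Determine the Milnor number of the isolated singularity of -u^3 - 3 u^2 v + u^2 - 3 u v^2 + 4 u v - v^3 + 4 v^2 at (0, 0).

The Hessian of f at 0 is [[2, 4], [4, 8]] with rank 1, so corank 1. A Groebner basis of the Jacobian ideal J(f) in C{u,v} is {v^2, u + 2*v}; counting standard monomials gives mu = 2. Corank 1: A-series; mu = 2 gives A_2.

2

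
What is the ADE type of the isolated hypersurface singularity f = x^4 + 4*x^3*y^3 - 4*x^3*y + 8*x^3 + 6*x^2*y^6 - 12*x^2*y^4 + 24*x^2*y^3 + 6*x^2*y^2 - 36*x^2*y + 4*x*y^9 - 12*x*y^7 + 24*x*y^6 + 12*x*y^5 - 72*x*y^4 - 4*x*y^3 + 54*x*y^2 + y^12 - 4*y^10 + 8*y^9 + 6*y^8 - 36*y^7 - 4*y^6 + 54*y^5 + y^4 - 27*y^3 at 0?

E6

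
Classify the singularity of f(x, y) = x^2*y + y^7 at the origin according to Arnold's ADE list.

The Hessian of f at 0 is [[0, 0], [0, 0]] with rank 0, so corank 2. A Groebner basis of the Jacobian ideal J(f) in C{x,y} is {x^2/7 + y^6, x^3, x*y}; counting standard monomials gives mu = 8. Corank 2; j^3 = x^2*y has shape L^2 M (L != M), so D-series; mu = 8 gives D_8.

D8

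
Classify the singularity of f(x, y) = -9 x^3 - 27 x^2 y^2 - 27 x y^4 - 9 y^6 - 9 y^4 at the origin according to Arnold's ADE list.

E6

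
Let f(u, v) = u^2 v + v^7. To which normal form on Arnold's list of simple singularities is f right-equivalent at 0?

D_8

The Hessian of f at 0 has rank 0. Corank 2; j^3 = u^2*v has shape L^2 M (L != M), so D-series; mu = 8 gives D_8.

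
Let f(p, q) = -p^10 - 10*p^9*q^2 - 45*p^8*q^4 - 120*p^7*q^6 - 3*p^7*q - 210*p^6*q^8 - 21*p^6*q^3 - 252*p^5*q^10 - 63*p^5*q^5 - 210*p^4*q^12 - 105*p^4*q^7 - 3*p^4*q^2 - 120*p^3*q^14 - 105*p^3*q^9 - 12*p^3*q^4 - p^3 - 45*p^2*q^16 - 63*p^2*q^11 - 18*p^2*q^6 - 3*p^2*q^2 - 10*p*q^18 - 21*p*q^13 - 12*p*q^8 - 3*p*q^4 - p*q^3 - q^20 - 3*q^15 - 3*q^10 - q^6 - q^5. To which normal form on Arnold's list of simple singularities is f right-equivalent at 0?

E7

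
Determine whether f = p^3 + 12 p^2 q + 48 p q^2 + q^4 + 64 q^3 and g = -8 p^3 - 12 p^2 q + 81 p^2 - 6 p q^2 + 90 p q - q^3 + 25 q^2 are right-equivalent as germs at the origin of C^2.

No.

The Hessian of f at 0 is [[0, 0], [0, 0]] with rank 0, so corank 2. A Groebner basis of the Jacobian ideal J(f) in C{p,q} is {q^3, p^2 + 8*p*q + 16*q^2}; counting standard monomials gives mu = 6. Corank 2; j^3 = (p + 4*q)^3 is a perfect cube, so E-series; the 4-jet and mu = 6 give E_6. The Hessian of g at 0 is [[162, 90], [90, 50]] with rank 1, so corank 1. A Groebner basis of the Jacobian ideal J(g) in C{p,q} is {q^2, p + 5*q/9}; counting standard monomials gives mu = 2. Corank 1: A-series; mu = 2 gives A_2. f is E_6 but g is A_2, hence not right-equivalent.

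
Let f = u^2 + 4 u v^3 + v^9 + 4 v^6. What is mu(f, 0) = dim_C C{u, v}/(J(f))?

The Hessian of f at 0 has rank 1. Corank 1: A-series; mu = 8 gives A_8.

8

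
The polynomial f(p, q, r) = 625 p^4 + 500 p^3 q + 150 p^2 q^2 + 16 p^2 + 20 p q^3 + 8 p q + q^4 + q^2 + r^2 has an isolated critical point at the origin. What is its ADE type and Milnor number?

Type A_3, Milnor number mu = 3.

The Hessian of f at 0 has rank 2. Corank 1: A-series; mu = 3 gives A_3.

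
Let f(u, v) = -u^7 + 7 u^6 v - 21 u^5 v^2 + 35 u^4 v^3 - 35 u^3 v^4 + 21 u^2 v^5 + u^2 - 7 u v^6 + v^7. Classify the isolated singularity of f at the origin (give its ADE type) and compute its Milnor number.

Type A_{6}, Milnor number mu = 6.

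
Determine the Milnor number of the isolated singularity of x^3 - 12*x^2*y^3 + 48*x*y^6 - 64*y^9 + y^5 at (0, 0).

8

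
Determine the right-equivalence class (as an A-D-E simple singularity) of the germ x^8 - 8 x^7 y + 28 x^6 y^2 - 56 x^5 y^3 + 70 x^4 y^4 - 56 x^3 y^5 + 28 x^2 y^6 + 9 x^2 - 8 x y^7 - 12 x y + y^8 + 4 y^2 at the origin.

The Hessian of f at 0 is [[18, -12], [-12, 8]] with rank 1, so corank 1. A Groebner basis of the Jacobian ideal J(f) in C{x,y} is {y^7, x - 2*y/3}; counting standard monomials gives mu = 7. Corank 1: A-series; mu = 7 gives A_7.

A7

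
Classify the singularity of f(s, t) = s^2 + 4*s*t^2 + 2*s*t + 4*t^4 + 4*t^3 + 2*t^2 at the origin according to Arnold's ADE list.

A1

The Hessian of f at 0 has rank 2. Corank 0: nondegenerate Morse point, so A_1.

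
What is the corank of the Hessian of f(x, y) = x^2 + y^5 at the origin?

1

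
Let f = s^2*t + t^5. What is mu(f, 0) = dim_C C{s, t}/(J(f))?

The Hessian of f at 0 has rank 0. Corank 2; j^3 = s^2*t has shape L^2 M (L != M), so D-series; mu = 6 gives D_6.

6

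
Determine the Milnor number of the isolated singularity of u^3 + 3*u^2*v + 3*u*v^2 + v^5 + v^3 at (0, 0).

8

The Hessian of f at 0 is [[0, 0], [0, 0]] with rank 0, so corank 2. A Groebner basis of the Jacobian ideal J(f) in C{u,v} is {v^4, u^2 + 2*u*v + v^2}; counting standard monomials gives mu = 8. Corank 2; j^3 = (u + v)^3 is a perfect cube, so E-series; the 5-jet and mu = 8 give E_8.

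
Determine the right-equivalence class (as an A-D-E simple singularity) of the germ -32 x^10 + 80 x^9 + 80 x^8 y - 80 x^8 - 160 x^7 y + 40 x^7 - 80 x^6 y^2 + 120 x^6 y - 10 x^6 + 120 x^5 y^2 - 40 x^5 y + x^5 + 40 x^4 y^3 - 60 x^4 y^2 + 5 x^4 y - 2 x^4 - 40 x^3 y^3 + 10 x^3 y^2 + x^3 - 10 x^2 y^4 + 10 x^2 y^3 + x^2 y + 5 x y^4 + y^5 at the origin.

D_6

The Hessian of f at 0 has rank 0. Corank 2; j^3 = x^2*(x + y) has shape L^2 M (L != M), so D-series; mu = 6 gives D_6.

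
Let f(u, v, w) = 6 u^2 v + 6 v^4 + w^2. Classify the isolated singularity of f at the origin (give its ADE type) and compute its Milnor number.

Type D_{5}, Milnor number mu = 5.

The Hessian of f at 0 has rank 1. Corank 2; j^3 = 6*u^2*v has shape L^2 M (L != M), so D-series; mu = 5 gives D_5.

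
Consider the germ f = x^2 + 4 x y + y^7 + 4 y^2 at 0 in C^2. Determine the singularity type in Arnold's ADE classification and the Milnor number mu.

Type A_{6}, Milnor number mu = 6.

The Hessian of f at 0 has rank 1. Corank 1: A-series; mu = 6 gives A_6.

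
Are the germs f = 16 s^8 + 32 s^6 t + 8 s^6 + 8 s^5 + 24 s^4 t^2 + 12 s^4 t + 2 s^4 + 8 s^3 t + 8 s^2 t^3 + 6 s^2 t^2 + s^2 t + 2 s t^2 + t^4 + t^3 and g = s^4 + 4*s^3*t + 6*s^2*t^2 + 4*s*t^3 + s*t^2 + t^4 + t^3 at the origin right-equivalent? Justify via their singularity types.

Yes.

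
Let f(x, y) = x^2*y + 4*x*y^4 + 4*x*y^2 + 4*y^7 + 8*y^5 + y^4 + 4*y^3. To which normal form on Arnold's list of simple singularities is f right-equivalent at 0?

The Hessian of f at 0 is [[0, 0], [0, 0]] with rank 0, so corank 2. A Groebner basis of the Jacobian ideal J(f) in C{x,y} is {x^3 - 2*x^2 + 8*y^2, x^2/4 + y^3 - y^2, x*y + 2*y^2}; counting standard monomials gives mu = 5. Corank 2; j^3 = y*(x + 2*y)^2 has shape L^2 M (L != M), so D-series; mu = 5 gives D_5.

D5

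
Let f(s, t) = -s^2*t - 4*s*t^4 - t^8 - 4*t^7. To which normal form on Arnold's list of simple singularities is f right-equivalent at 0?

D9

The Hessian of f at 0 has rank 0. Corank 2; j^3 = -s^2*t has shape L^2 M (L != M), so D-series; mu = 9 gives D_9.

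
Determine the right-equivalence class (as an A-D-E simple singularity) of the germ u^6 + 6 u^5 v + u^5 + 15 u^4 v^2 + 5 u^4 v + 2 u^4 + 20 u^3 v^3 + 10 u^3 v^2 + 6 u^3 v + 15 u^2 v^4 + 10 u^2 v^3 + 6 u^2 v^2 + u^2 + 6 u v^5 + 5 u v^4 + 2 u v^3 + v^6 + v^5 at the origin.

A4

The Hessian of f at 0 is [[2, 0], [0, 0]] with rank 1, so corank 1. A Groebner basis of the Jacobian ideal J(f) in C{u,v} is {u + v^3, u^2, u*v}; counting standard monomials gives mu = 4. Corank 1: A-series; mu = 4 gives A_4.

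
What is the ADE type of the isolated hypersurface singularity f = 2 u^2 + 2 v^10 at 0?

A_9

The Hessian of f at 0 is [[4, 0], [0, 0]] with rank 1, so corank 1. A Groebner basis of the Jacobian ideal J(f) in C{u,v} is {v^9, u}; counting standard monomials gives mu = 9. Corank 1: A-series; mu = 9 gives A_9.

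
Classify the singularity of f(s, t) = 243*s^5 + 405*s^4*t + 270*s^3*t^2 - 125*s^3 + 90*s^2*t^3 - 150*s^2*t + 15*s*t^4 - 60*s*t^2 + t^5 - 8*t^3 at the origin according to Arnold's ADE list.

E8

The Hessian of f at 0 has rank 0. Corank 2; j^3 = -(5*s + 2*t)^3 is a perfect cube, so E-series; the 5-jet and mu = 8 give E_8.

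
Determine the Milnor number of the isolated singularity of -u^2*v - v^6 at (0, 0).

7

The Hessian of f at 0 is [[0, 0], [0, 0]] with rank 0, so corank 2. A Groebner basis of the Jacobian ideal J(f) in C{u,v} is {u^2/6 + v^5, u^3, u*v}; counting standard monomials gives mu = 7. Corank 2; j^3 = -u^2*v has shape L^2 M (L != M), so D-series; mu = 7 gives D_7.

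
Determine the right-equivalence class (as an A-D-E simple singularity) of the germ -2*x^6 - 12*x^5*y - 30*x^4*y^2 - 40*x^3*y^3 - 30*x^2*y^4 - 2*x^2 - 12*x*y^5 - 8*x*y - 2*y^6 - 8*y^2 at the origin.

A_{5}

The Hessian of f at 0 has rank 1. Corank 1: A-series; mu = 5 gives A_5.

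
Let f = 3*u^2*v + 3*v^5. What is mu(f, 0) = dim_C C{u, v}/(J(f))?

6

The Hessian of f at 0 has rank 0. Corank 2; j^3 = 3*u^2*v has shape L^2 M (L != M), so D-series; mu = 6 gives D_6.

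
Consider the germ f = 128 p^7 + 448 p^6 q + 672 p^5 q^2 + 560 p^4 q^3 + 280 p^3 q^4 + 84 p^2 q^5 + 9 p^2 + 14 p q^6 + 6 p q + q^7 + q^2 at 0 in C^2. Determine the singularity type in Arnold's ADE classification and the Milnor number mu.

The Hessian of f at 0 is [[18, 6], [6, 2]] with rank 1, so corank 1. A Groebner basis of the Jacobian ideal J(f) in C{p,q} is {q^6, p + q/3}; counting standard monomials gives mu = 6. Corank 1: A-series; mu = 6 gives A_6.

Type A6, Milnor number mu = 6.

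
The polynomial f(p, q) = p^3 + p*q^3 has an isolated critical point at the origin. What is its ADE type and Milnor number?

Type E7, Milnor number mu = 7.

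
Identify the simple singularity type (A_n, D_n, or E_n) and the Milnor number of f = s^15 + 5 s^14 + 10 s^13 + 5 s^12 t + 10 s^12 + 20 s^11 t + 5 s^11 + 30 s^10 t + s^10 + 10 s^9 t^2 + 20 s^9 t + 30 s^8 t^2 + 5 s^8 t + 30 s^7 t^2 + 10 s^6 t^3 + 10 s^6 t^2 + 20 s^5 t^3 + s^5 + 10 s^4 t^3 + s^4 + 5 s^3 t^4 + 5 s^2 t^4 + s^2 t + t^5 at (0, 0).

Type D_6, Milnor number mu = 6.

The Hessian of f at 0 has rank 0. Corank 2; j^3 = s^2*t has shape L^2 M (L != M), so D-series; mu = 6 gives D_6.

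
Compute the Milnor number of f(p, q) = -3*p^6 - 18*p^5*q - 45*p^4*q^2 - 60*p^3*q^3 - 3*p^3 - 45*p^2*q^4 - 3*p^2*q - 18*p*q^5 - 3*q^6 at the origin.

The Hessian of f at 0 has rank 0. Corank 2; j^3 = -3*p^2*(p + q) has shape L^2 M (L != M), so D-series; mu = 7 gives D_7.

7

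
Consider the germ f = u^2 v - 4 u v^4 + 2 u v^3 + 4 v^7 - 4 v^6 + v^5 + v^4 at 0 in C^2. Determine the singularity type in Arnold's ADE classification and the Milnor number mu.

Type D_5, Milnor number mu = 5.

The Hessian of f at 0 is [[0, 0], [0, 0]] with rank 0, so corank 2. A Groebner basis of the Jacobian ideal J(f) in C{u,v} is {u*v^2, u*v + v^3, u^2 - 4*u*v}; counting standard monomials gives mu = 5. Corank 2; j^3 = u^2*v has shape L^2 M (L != M), so D-series; mu = 5 gives D_5.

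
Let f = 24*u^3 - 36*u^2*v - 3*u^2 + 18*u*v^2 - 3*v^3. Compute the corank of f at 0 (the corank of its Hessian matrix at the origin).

1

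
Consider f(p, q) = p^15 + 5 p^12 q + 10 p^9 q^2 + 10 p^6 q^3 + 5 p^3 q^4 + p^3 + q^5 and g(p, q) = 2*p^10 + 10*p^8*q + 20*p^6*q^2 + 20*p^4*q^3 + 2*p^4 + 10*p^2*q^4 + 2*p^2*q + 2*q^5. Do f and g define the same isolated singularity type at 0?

The Hessian of f at 0 has rank 0. Corank 2; j^3 = p^3 is a perfect cube, so E-series; the 5-jet and mu = 8 give E_8. The Hessian of g at 0 has rank 0. Corank 2; j^3 = 2*p^2*q has shape L^2 M (L != M), so D-series; mu = 6 gives D_6. f is E_8 but g is D_6, hence not right-equivalent.

No.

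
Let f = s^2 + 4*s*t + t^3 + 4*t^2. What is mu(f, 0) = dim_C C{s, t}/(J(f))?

The Hessian of f at 0 is [[2, 4], [4, 8]] with rank 1, so corank 1. A Groebner basis of the Jacobian ideal J(f) in C{s,t} is {t^2, s + 2*t}; counting standard monomials gives mu = 2. Corank 1: A-series; mu = 2 gives A_2.

2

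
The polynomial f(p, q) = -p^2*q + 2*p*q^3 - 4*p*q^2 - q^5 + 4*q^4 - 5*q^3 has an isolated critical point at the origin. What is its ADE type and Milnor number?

The Hessian of f at 0 has rank 0. Corank 2; j^3 = -q*(p^2 + 4*p*q + 5*q^2) splits into three distinct lines over C (the quadratic factor has nonzero discriminant), so D_4.

Type D_4, Milnor number mu = 4.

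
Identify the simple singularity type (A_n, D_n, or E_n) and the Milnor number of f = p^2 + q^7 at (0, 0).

Type A_{6}, Milnor number mu = 6.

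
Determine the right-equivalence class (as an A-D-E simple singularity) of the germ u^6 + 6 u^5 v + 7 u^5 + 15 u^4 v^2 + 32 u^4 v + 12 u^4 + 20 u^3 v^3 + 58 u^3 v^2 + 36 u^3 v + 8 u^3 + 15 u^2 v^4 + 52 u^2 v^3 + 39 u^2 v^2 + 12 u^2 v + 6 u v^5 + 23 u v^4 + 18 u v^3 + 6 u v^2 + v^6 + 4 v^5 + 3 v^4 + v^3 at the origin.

E8

The Hessian of f at 0 has rank 0. Corank 2; j^3 = (2*u + v)^3 is a perfect cube, so E-series; the 5-jet and mu = 8 give E_8.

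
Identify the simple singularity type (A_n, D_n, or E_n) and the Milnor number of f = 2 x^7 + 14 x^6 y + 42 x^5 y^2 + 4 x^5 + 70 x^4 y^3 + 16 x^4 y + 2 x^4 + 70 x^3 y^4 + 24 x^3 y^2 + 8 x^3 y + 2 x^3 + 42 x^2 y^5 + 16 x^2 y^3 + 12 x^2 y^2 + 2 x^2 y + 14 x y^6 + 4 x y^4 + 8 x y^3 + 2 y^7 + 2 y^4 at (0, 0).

The Hessian of f at 0 has rank 0. Corank 2; j^3 = 2*x^2*(x + y) has shape L^2 M (L != M), so D-series; mu = 5 gives D_5.

Type D5, Milnor number mu = 5.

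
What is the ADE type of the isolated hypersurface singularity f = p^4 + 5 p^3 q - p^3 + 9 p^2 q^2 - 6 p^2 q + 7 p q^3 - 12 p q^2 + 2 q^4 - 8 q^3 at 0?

The Hessian of f at 0 is [[0, 0], [0, 0]] with rank 0, so corank 2. A Groebner basis of the Jacobian ideal J(f) in C{p,q} is {3*p^2 + 12*p*q + q^4 + q^3 + 12*q^2, p^3 - 18*p^2 - 72*p*q + 2*q^3 - 72*q^2, p^2*q + 7*p^2 + 28*p*q - 5*q^3/3 + 28*q^2, -2*p^2 + p*q^2 - 8*p*q + 4*q^3/3 - 8*q^2}; counting standard monomials gives mu = 7. Corank 2; j^3 = -(p + 2*q)^3 is a perfect cube, so E-series; the 4-jet and mu = 7 give E_7.

E_{7}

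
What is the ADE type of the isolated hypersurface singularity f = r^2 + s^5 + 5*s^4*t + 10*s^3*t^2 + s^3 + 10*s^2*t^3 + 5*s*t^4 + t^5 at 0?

E8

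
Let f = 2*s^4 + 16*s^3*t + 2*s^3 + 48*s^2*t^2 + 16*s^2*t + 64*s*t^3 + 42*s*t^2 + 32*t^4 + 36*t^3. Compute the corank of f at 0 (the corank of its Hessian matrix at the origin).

2

Hessian at 0 has rank 0.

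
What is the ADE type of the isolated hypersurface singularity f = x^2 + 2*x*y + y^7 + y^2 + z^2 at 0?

A_6

The Hessian of f at 0 has rank 2. Corank 1: A-series; mu = 6 gives A_6.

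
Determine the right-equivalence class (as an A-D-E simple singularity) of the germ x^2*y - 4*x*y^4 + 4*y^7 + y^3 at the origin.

The Hessian of f at 0 has rank 0. Corank 2; j^3 = y*(x^2 + y^2) splits into three distinct lines over C (the quadratic factor has nonzero discriminant), so D_4.

D_{4}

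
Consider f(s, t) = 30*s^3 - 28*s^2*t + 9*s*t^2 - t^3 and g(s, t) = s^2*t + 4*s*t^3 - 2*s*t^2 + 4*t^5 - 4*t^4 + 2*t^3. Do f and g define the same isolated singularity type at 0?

Yes.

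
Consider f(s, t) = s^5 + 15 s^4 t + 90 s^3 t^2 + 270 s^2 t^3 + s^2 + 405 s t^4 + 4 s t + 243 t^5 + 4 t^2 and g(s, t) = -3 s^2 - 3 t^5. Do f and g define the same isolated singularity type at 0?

The Hessian of f at 0 is [[2, 4], [4, 8]] with rank 1, so corank 1. A Groebner basis of the Jacobian ideal J(f) in C{s,t} is {t^4, s + 2*t}; counting standard monomials gives mu = 4. Corank 1: A-series; mu = 4 gives A_4. The Hessian of g at 0 is [[-6, 0], [0, 0]] with rank 1, so corank 1. A Groebner basis of the Jacobian ideal J(g) in C{s,t} is {t^4, s}; counting standard monomials gives mu = 4. Corank 1: A-series; mu = 4 gives A_4. Both have type A_4, hence right-equivalent.

Yes.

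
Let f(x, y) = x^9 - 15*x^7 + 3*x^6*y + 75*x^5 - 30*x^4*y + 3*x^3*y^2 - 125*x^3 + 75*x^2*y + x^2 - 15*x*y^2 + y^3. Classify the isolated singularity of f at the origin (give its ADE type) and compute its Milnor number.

Type A2, Milnor number mu = 2.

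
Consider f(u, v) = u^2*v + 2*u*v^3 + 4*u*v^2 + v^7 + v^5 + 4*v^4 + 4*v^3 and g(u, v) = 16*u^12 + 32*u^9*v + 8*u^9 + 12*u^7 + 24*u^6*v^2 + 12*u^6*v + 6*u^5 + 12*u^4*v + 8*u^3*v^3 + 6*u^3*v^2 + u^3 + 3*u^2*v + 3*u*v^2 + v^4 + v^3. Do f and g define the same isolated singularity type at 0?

The Hessian of f at 0 is [[0, 0], [0, 0]] with rank 0, so corank 2. A Groebner basis of the Jacobian ideal J(f) in C{u,v} is {u^2*v^2 - 4*u^2*v + u^2/7 - 83*u*v^2/7 + 58*u*v/7 + 16*v^2, u^3 + 6*u^2*v - u^2/7 + 83*u*v^2/7 - 58*u*v/7 - 16*v^2, u*v + v^3 + 2*v^2}; counting standard monomials gives mu = 8. Corank 2; j^3 = v*(u + 2*v)^2 has shape L^2 M (L != M), so D-series; mu = 8 gives D_8. The Hessian of g at 0 is [[0, 0], [0, 0]] with rank 0, so corank 2. A Groebner basis of the Jacobian ideal J(g) in C{u,v} is {v^3, u^2 + 2*u*v + v^2}; counting standard monomials gives mu = 6. Corank 2; j^3 = (u + v)^3 is a perfect cube, so E-series; the 4-jet and mu = 6 give E_6. f is D_8 but g is E_6, hence not right-equivalent.

No.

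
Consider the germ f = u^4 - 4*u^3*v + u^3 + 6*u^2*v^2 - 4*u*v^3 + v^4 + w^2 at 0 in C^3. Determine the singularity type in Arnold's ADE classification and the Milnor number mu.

The Hessian of f at 0 is [[0, 0, 0], [0, 0, 0], [0, 0, 2]] with rank 1, so corank 2. A Groebner basis of the Jacobian ideal J(f) in C{u,v,w} is {v^4, u*v^2 - v^3/3, u^2, w}; counting standard monomials gives mu = 6. Corank 2; j^3 = u^3 is a perfect cube, so E-series; the 4-jet and mu = 6 give E_6.

Type E6, Milnor number mu = 6.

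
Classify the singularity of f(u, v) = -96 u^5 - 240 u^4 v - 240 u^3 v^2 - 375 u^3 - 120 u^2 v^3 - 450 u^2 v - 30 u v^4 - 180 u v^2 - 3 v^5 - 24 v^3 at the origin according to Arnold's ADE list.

E_8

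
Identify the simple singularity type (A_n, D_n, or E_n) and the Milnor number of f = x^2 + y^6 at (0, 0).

Type A_{5}, Milnor number mu = 5.

The Hessian of f at 0 is [[2, 0], [0, 0]] with rank 1, so corank 1. A Groebner basis of the Jacobian ideal J(f) in C{x,y} is {y^5, x}; counting standard monomials gives mu = 5. Corank 1: A-series; mu = 5 gives A_5.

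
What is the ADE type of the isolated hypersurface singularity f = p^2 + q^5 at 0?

The Hessian of f at 0 is [[2, 0], [0, 0]] with rank 1, so corank 1. A Groebner basis of the Jacobian ideal J(f) in C{p,q} is {q^4, p}; counting standard monomials gives mu = 4. Corank 1: A-series; mu = 4 gives A_4.

A_{4}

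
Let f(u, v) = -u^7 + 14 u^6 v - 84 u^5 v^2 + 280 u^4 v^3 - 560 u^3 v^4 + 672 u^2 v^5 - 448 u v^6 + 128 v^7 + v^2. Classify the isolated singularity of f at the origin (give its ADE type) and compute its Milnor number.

The Hessian of f at 0 has rank 1. Corank 1: A-series; mu = 6 gives A_6.

Type A_{6}, Milnor number mu = 6.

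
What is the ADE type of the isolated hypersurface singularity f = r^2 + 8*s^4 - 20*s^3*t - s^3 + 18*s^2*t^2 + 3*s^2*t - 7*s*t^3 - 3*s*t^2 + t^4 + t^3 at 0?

E7

The Hessian of f at 0 is [[0, 0, 0], [0, 0, 0], [0, 0, 2]] with rank 1, so corank 2. A Groebner basis of the Jacobian ideal J(f) in C{s,t,r} is {3*s^2/4 - 3*s*t/2 + t^4 - t^3/4 + 3*t^2/4, s^3 - 9*s^2/4 + 9*s*t/2 - t^3/4 - 9*t^2/4, s^2*t - 7*s^2/4 + 7*s*t/2 - 5*t^3/12 - 7*t^2/4, -s^2 + s*t^2 + 2*s*t - 2*t^3/3 - t^2, r}; counting standard monomials gives mu = 7. Corank 2; j^3 = -(s - t)^3 is a perfect cube, so E-series; the 4-jet and mu = 7 give E_7.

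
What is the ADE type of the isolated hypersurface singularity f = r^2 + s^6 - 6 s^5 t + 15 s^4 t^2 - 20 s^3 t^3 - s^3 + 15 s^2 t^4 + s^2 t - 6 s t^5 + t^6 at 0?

D7

The Hessian of f at 0 has rank 1. Corank 2; j^3 = -s^2*(s - t) has shape L^2 M (L != M), so D-series; mu = 7 gives D_7.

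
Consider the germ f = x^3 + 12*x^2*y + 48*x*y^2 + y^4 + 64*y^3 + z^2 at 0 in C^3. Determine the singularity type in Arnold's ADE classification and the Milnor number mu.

The Hessian of f at 0 has rank 1. Corank 2; j^3 = (x + 4*y)^3 is a perfect cube, so E-series; the 4-jet and mu = 6 give E_6.

Type E6, Milnor number mu = 6.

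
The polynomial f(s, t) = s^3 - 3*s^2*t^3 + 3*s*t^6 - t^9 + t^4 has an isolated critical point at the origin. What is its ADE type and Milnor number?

The Hessian of f at 0 has rank 0. Corank 2; j^3 = s^3 is a perfect cube, so E-series; the 4-jet and mu = 6 give E_6.

Type E6, Milnor number mu = 6.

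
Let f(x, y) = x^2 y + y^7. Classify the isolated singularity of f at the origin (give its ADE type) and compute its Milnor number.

Type D_8, Milnor number mu = 8.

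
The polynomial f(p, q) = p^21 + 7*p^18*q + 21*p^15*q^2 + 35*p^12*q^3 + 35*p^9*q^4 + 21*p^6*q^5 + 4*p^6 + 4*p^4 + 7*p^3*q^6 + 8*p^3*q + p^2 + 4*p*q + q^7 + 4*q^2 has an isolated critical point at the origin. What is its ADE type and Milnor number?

Type A_6, Milnor number mu = 6.

The Hessian of f at 0 has rank 1. Corank 1: A-series; mu = 6 gives A_6.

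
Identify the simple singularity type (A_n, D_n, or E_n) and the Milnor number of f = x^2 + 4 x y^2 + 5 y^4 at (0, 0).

Type A_3, Milnor number mu = 3.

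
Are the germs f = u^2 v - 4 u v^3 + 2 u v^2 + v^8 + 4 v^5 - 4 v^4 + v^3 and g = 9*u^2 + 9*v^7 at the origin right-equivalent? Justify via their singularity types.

The Hessian of f at 0 is [[0, 0], [0, 0]] with rank 0, so corank 2. A Groebner basis of the Jacobian ideal J(f) in C{u,v} is {u^4 - 3*u^3 - 7*u^2*v - 4*u^2 + 5*u*v^2/2 - 19*u*v/4 - 3*v^2/4, u^3*v + 3*u^3/2 + 3*u^2*v + u^2 + 5*u*v/4 + v^2/4, -u^3/2 + u^2*v^2 - u^2*v/2, -u*v/2 + v^3 - v^2/2}; counting standard monomials gives mu = 9. Corank 2; j^3 = v*(u + v)^2 has shape L^2 M (L != M), so D-series; mu = 9 gives D_9. The Hessian of g at 0 is [[18, 0], [0, 0]] with rank 1, so corank 1. A Groebner basis of the Jacobian ideal J(g) in C{u,v} is {v^6, u}; counting standard monomials gives mu = 6. Corank 1: A-series; mu = 6 gives A_6. f is D_9 but g is A_6, hence not right-equivalent.

No.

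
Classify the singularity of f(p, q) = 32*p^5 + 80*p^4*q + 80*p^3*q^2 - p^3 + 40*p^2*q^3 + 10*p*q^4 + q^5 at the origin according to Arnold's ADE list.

E_8

The Hessian of f at 0 is [[0, 0], [0, 0]] with rank 0, so corank 2. A Groebner basis of the Jacobian ideal J(f) in C{p,q} is {q^5, p*q^3 + q^4/8, p^2}; counting standard monomials gives mu = 8. Corank 2; j^3 = -p^3 is a perfect cube, so E-series; the 5-jet and mu = 8 give E_8.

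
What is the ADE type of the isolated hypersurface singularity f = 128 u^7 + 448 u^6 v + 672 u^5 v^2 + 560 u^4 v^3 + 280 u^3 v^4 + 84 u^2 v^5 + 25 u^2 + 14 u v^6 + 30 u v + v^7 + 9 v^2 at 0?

The Hessian of f at 0 is [[50, 30], [30, 18]] with rank 1, so corank 1. A Groebner basis of the Jacobian ideal J(f) in C{u,v} is {v^6, u + 3*v/5}; counting standard monomials gives mu = 6. Corank 1: A-series; mu = 6 gives A_6.

A_{6}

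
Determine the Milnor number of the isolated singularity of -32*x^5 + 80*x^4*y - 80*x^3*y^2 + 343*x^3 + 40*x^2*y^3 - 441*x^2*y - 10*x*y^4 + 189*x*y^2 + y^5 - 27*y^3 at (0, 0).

The Hessian of f at 0 is [[0, 0], [0, 0]] with rank 0, so corank 2. A Groebner basis of the Jacobian ideal J(f) in C{x,y} is {y^5, x*y^3 - 25*y^4/56, x^2 - 6*x*y/7 + 9*y^2/49}; counting standard monomials gives mu = 8. Corank 2; j^3 = (7*x - 3*y)^3 is a perfect cube, so E-series; the 5-jet and mu = 8 give E_8.

8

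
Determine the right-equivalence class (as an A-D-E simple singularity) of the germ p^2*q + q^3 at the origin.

D_4

The Hessian of f at 0 has rank 0. Corank 2; j^3 = q*(p^2 + q^2) splits into three distinct lines over C (the quadratic factor has nonzero discriminant), so D_4.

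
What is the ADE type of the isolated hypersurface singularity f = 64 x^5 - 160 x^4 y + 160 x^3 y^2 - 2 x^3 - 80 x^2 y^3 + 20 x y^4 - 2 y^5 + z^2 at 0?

The Hessian of f at 0 is [[0, 0, 0], [0, 0, 0], [0, 0, 2]] with rank 1, so corank 2. A Groebner basis of the Jacobian ideal J(f) in C{x,y,z} is {y^5, x*y^3 - y^4/8, x^2, z}; counting standard monomials gives mu = 8. Corank 2; j^3 = -2*x^3 is a perfect cube, so E-series; the 5-jet and mu = 8 give E_8.

E_8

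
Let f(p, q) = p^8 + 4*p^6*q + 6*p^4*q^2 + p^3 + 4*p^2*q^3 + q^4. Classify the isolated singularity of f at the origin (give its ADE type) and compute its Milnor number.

Type E_6, Milnor number mu = 6.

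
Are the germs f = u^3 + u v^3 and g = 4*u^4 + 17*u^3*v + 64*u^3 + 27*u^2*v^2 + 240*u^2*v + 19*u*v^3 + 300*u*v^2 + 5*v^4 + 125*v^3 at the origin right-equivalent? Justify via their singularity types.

Yes.

The Hessian of f at 0 is [[0, 0], [0, 0]] with rank 0, so corank 2. A Groebner basis of the Jacobian ideal J(f) in C{u,v} is {u^3, u*v^2, 3*u^2 + v^3}; counting standard monomials gives mu = 7. Corank 2; j^3 = u^3 is a perfect cube, so E-series; the 4-jet and mu = 7 give E_7. The Hessian of g at 0 is [[0, 0], [0, 0]] with rank 0, so corank 2. A Groebner basis of the Jacobian ideal J(g) in C{u,v} is {196608*u^2 + 491520*u*v + v^4 - 64*v^3 + 307200*v^2, u^3 + 2160*u^2 + 5400*u*v + 5*v^3/4 + 3375*v^2, u^2*v - 1216*u^2 - 3040*u*v - 7*v^3/6 - 1900*v^2, 512*u^2 + u*v^2 + 1280*u*v + 13*v^3/12 + 800*v^2}; counting standard monomials gives mu = 7. Corank 2; j^3 = (4*u + 5*v)^3 is a perfect cube, so E-series; the 4-jet and mu = 7 give E_7. Both have type E_7, hence right-equivalent.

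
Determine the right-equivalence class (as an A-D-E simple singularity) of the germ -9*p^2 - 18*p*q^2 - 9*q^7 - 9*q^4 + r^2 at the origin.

A6

The Hessian of f at 0 has rank 2. Corank 1: A-series; mu = 6 gives A_6.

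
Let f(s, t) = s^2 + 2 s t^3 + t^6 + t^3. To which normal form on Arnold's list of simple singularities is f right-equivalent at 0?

The Hessian of f at 0 is [[2, 0], [0, 0]] with rank 1, so corank 1. A Groebner basis of the Jacobian ideal J(f) in C{s,t} is {t^2, s}; counting standard monomials gives mu = 2. Corank 1: A-series; mu = 2 gives A_2.

A_2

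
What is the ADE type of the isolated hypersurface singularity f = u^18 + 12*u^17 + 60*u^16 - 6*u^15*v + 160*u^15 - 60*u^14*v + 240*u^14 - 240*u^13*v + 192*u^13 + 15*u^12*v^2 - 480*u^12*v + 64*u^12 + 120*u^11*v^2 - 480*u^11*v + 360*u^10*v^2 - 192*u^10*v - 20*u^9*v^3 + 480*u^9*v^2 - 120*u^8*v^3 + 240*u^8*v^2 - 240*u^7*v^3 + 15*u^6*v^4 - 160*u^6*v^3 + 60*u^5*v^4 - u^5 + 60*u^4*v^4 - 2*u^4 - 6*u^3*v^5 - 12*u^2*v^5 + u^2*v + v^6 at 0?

D_{7}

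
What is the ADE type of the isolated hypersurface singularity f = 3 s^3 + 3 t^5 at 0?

The Hessian of f at 0 is [[0, 0], [0, 0]] with rank 0, so corank 2. A Groebner basis of the Jacobian ideal J(f) in C{s,t} is {t^4, s^2}; counting standard monomials gives mu = 8. Corank 2; j^3 = 3*s^3 is a perfect cube, so E-series; the 5-jet and mu = 8 give E_8.

E_{8}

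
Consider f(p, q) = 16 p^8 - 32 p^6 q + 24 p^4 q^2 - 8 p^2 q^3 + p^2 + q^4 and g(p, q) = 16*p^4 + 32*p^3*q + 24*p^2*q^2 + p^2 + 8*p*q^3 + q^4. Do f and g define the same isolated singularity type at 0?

Yes.

The Hessian of f at 0 has rank 1. Corank 1: A-series; mu = 3 gives A_3. The Hessian of g at 0 has rank 1. Corank 1: A-series; mu = 3 gives A_3. Both have type A_3, hence right-equivalent.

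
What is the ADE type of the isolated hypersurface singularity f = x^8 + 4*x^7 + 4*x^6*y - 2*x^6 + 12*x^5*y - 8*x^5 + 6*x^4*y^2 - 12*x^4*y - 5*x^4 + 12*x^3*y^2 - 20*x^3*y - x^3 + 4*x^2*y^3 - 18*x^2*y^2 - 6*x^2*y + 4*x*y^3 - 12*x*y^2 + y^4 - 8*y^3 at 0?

The Hessian of f at 0 is [[0, 0], [0, 0]] with rank 0, so corank 2. A Groebner basis of the Jacobian ideal J(f) in C{x,y} is {x^3 - 3*x^2/4 - 3*x*y - 3*y^2, x^2*y + x^2/2 + 2*x*y + 2*y^2, -5*x^2/16 + x*y^2 - 5*x*y/4 - 5*y^2/4, 3*x^2/16 + 3*x*y/4 + y^3 + 3*y^2/4}; counting standard monomials gives mu = 6. Corank 2; j^3 = -(x + 2*y)^3 is a perfect cube, so E-series; the 4-jet and mu = 6 give E_6.

E_{6}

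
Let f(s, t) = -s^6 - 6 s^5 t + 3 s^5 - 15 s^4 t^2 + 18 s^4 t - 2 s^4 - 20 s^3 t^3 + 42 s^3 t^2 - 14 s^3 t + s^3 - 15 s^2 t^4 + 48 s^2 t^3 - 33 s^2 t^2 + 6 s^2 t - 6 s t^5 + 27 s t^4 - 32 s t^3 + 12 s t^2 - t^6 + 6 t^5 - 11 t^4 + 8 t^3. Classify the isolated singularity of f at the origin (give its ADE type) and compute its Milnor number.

Type E6, Milnor number mu = 6.

The Hessian of f at 0 has rank 0. Corank 2; j^3 = (s + 2*t)^3 is a perfect cube, so E-series; the 4-jet and mu = 6 give E_6.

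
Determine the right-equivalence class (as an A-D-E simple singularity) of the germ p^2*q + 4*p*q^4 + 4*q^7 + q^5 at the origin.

The Hessian of f at 0 has rank 0. Corank 2; j^3 = p^2*q has shape L^2 M (L != M), so D-series; mu = 6 gives D_6.

D_{6}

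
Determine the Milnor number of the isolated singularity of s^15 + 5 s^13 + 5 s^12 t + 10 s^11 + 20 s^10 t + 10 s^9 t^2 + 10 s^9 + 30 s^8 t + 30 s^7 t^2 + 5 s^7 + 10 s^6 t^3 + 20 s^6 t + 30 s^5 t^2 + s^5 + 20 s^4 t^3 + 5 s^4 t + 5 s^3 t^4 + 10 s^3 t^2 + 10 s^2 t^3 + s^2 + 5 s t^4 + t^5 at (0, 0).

The Hessian of f at 0 has rank 1. Corank 1: A-series; mu = 4 gives A_4.

4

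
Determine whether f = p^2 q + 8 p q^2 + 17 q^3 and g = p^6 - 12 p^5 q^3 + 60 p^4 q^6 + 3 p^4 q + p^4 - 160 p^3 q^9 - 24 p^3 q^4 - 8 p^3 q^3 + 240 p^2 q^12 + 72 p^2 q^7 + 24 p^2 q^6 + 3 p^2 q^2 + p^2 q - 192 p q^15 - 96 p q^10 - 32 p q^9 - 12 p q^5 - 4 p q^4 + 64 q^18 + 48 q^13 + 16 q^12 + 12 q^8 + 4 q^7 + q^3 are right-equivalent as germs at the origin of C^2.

The Hessian of f at 0 is [[0, 0], [0, 0]] with rank 0, so corank 2. A Groebner basis of the Jacobian ideal J(f) in C{p,q} is {q^3, p^2 - 13*q^2, p*q + 4*q^2}; counting standard monomials gives mu = 4. Corank 2; j^3 = q*(p^2 + 8*p*q + 17*q^2) splits into three distinct lines over C (the quadratic factor has nonzero discriminant), so D_4. The Hessian of g at 0 is [[0, 0], [0, 0]] with rank 0, so corank 2. A Groebner basis of the Jacobian ideal J(g) in C{p,q} is {q^3, p^2 + 3*q^2, p*q}; counting standard monomials gives mu = 4. Corank 2; j^3 = q*(p^2 + q^2) splits into three distinct lines over C (the quadratic factor has nonzero discriminant), so D_4. Both have type D_4, hence right-equivalent.

Yes.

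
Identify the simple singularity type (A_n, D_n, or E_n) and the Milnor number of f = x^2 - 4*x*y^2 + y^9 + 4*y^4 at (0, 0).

Type A8, Milnor number mu = 8.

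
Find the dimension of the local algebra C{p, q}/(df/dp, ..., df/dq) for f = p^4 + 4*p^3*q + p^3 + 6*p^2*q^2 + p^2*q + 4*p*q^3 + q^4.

5

The Hessian of f at 0 has rank 0. Corank 2; j^3 = p^2*(p + q) has shape L^2 M (L != M), so D-series; mu = 5 gives D_5.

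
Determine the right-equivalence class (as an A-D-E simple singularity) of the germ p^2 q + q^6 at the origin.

D_7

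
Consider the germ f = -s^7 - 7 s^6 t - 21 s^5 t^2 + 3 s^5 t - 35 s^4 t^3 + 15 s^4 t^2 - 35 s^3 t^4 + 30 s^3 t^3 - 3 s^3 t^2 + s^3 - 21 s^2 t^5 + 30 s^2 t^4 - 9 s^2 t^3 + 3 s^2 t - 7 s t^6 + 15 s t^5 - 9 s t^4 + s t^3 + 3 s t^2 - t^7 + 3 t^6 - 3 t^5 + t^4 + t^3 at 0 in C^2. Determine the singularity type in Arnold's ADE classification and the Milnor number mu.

Type E7, Milnor number mu = 7.

The Hessian of f at 0 has rank 0. Corank 2; j^3 = (s + t)^3 is a perfect cube, so E-series; the 4-jet and mu = 7 give E_7.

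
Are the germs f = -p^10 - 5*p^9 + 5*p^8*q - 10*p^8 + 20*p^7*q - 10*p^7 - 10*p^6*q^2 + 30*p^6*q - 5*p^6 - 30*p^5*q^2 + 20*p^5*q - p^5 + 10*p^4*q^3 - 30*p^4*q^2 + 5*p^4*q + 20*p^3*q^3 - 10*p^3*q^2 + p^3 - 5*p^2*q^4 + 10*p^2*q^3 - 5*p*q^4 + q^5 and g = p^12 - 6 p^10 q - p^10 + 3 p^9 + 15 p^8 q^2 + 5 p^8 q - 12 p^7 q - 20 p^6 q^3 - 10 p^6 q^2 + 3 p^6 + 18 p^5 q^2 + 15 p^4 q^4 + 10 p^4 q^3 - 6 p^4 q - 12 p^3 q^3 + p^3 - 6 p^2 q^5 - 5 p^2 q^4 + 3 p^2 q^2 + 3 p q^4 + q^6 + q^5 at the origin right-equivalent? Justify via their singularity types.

The Hessian of f at 0 has rank 0. Corank 2; j^3 = p^3 is a perfect cube, so E-series; the 5-jet and mu = 8 give E_8. The Hessian of g at 0 has rank 0. Corank 2; j^3 = p^3 is a perfect cube, so E-series; the 5-jet and mu = 8 give E_8. Both have type E_8, hence right-equivalent.

Yes.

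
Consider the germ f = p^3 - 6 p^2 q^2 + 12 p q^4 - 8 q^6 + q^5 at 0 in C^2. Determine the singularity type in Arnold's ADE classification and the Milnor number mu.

The Hessian of f at 0 is [[0, 0], [0, 0]] with rank 0, so corank 2. A Groebner basis of the Jacobian ideal J(f) in C{p,q} is {q^4, p^3, -p^2/4 + p*q^2}; counting standard monomials gives mu = 8. Corank 2; j^3 = p^3 is a perfect cube, so E-series; the 5-jet and mu = 8 give E_8.

Type E8, Milnor number mu = 8.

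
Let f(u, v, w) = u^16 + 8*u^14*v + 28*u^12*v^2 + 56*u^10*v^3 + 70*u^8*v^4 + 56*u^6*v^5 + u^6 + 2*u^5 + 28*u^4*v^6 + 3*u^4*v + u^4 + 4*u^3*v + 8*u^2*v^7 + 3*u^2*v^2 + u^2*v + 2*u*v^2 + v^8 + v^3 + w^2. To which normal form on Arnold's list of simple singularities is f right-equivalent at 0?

D_9

The Hessian of f at 0 has rank 1. Corank 2; j^3 = v*(u + v)^2 has shape L^2 M (L != M), so D-series; mu = 9 gives D_9.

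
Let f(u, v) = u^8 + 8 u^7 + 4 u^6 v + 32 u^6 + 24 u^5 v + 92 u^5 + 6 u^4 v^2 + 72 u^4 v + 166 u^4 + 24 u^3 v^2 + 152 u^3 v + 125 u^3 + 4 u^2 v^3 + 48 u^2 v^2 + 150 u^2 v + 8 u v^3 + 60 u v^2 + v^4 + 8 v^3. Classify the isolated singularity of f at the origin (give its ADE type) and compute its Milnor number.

The Hessian of f at 0 has rank 0. Corank 2; j^3 = (5*u + 2*v)^3 is a perfect cube, so E-series; the 4-jet and mu = 6 give E_6.

Type E6, Milnor number mu = 6.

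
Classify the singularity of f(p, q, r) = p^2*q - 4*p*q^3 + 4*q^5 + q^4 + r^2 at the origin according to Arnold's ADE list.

The Hessian of f at 0 has rank 1. Corank 2; j^3 = p^2*q has shape L^2 M (L != M), so D-series; mu = 5 gives D_5.

D_5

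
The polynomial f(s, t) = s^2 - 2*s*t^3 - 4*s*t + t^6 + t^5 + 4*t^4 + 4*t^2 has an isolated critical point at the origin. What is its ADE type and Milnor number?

Type A4, Milnor number mu = 4.

The Hessian of f at 0 has rank 1. Corank 1: A-series; mu = 4 gives A_4.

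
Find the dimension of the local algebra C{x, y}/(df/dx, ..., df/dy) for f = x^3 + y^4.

6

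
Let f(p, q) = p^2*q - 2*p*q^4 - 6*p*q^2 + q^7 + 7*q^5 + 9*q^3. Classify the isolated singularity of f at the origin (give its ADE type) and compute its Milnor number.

Type D_{6}, Milnor number mu = 6.

The Hessian of f at 0 has rank 0. Corank 2; j^3 = q*(p - 3*q)^2 has shape L^2 M (L != M), so D-series; mu = 6 gives D_6.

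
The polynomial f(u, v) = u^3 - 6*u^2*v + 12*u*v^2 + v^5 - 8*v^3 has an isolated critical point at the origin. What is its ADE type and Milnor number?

Type E_{8}, Milnor number mu = 8.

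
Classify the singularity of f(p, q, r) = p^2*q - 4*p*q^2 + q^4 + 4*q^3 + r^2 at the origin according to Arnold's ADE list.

D_{5}

The Hessian of f at 0 is [[0, 0, 0], [0, 0, 0], [0, 0, 2]] with rank 1, so corank 2. A Groebner basis of the Jacobian ideal J(f) in C{p,q,r} is {p^3 + 2*p^2 - 8*q^2, p^2/4 + q^3 - q^2, p*q - 2*q^2, r}; counting standard monomials gives mu = 5. Corank 2; j^3 = q*(p - 2*q)^2 has shape L^2 M (L != M), so D-series; mu = 5 gives D_5.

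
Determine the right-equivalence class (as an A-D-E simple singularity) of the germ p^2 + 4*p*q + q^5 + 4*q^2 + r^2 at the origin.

A_{4}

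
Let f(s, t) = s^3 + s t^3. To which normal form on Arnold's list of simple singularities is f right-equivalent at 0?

E_{7}

The Hessian of f at 0 is [[0, 0], [0, 0]] with rank 0, so corank 2. A Groebner basis of the Jacobian ideal J(f) in C{s,t} is {s^3, s*t^2, 3*s^2 + t^3}; counting standard monomials gives mu = 7. Corank 2; j^3 = s^3 is a perfect cube, so E-series; the 4-jet and mu = 7 give E_7.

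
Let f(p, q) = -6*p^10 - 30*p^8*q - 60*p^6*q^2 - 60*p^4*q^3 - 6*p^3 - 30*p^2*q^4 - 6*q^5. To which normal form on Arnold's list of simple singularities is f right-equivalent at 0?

E8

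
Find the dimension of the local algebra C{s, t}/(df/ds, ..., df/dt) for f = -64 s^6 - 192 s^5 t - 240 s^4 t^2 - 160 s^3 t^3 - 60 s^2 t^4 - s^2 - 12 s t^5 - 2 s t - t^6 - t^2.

5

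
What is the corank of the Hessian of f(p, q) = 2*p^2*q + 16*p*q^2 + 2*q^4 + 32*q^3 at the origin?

Hessian at 0 has rank 0.

2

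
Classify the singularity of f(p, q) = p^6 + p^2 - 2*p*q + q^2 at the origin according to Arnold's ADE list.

A5

The Hessian of f at 0 is [[2, -2], [-2, 2]] with rank 1, so corank 1. A Groebner basis of the Jacobian ideal J(f) in C{p,q} is {q^5, p - q}; counting standard monomials gives mu = 5. Corank 1: A-series; mu = 5 gives A_5.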